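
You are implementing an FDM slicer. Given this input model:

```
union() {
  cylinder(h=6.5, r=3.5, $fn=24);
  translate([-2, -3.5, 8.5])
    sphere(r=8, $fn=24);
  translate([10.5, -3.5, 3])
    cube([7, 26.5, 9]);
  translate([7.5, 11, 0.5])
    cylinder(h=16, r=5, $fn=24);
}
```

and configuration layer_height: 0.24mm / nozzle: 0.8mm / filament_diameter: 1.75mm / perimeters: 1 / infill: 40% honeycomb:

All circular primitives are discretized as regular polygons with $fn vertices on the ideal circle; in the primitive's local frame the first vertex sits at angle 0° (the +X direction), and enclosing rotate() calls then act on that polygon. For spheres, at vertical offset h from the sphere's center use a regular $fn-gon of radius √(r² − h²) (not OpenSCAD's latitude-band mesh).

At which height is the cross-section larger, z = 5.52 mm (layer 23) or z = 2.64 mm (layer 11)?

layer 23 (z = 5.52 mm)

Layer 23 (z = 5.52): the r=3.5 cylinder contributes a regular 24-gon of circumradius 3.5 (area = (24/2)·3.500²·sin(360°/24) = 38.05 mm²); the sphere at (-2, -3.5): section is a regular 24-gon, circumradius = √(r²−h²) = √(8²−2.98²) = 7.424 (area = (24/2)·7.424²·sin(360°/24) = 171.19 mm²); the 7×26.5 cube at (10.5, -3.5) contributes its full rectangle (area 185.50 mm²); the cylinder at (7.5, 11): section is a regular 24-gon, circumradius r=5 (area = (24/2)·5.000²·sin(360°/24) = 77.65 mm²); Taking the union: the regions partially overlap — summed areas 472.38 mm² minus the doubly-counted overlap 48.73 mm² gives 423.65 mm² — area = 423.65 mm². So its area = 423.65 mm². Layer 11 (z = 2.64): the r=3.5 cylinder contributes a regular 24-gon of circumradius 3.5 (area = (24/2)·3.500²·sin(360°/24) = 38.05 mm²); the r=8 sphere at (-2, -3.5) contributes a regular 24-gon of circumradius √(8²−5.86²) = 5.446 (area = (24/2)·5.446²·sin(360°/24) = 92.12 mm²); the cube at (10.5, -3.5) is not intersected at this z (z outside [3, 12]); the r=5 cylinder at (7.5, 11) contributes a regular 24-gon of circumradius 5 (area = (24/2)·5.000²·sin(360°/24) = 77.65 mm²); Taking the union: the regions partially overlap — summed areas 207.81 mm² minus the doubly-counted overlap 25.87 mm² gives 181.95 mm² — area = 181.95 mm². So its area = 181.95 mm². Layer 23 is larger (423.65 vs 181.95 mm²).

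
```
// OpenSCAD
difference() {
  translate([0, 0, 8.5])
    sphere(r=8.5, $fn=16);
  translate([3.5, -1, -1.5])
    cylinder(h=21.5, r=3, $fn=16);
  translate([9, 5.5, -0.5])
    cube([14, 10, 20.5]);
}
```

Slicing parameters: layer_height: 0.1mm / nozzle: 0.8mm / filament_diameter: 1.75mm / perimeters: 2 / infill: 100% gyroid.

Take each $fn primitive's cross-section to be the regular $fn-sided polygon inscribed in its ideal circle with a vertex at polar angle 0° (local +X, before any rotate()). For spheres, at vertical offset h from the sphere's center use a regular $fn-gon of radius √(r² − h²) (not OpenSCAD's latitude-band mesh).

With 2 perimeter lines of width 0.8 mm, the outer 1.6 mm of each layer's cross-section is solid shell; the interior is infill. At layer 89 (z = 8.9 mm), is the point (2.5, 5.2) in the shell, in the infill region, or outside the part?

At z = 8.9 mm: the r=8.5 sphere contributes a regular 16-gon of circumradius √(8.5²−0.4²) = 8.491; the r=3 cylinder at (3.5, -1) contributes a regular 16-gon of circumradius 3; the cube at (9, 5.5) is present — its section is the full 14×10 rectangle; Subtracting the remaining from the first: starting from the r=8.5 sphere, the r=3 cylinder at (3.5, -1) lies wholly inside it (removes its full 27.55 mm² and its 18.73 mm outline becomes a hole wall); the 14×10 cube at (9, 5.5) misses the remaining region (no effect) — 1 connected region with 1 hole. Overall, the cross-section is one region with 1 hole. The nearest boundary edge runs (3.25, 7.84)→(6.00, 6.00); distance from the point to it = 2.61 mm. The point is inside the cross-section and 2.61 mm from the nearest boundary — more than the 1.6 mm shell width (2 × 0.8), so it's in the infill interior.

infill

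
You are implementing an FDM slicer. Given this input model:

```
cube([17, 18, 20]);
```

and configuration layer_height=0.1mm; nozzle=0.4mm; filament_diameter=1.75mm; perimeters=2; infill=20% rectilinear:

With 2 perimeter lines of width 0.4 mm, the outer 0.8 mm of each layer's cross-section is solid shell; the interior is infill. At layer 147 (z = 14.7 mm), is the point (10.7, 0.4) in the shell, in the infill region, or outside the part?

At z = 14.7 mm: the cube (footprint 17×18) is included at this height. Overall, the cross-section is a single solid region. The nearest boundary edge runs (0.00, 0.00)→(17.00, 0.00); distance from the point to it = 0.40 mm. The point is inside the cross-section, 0.40 mm from the nearest boundary — within the 0.8 mm shell band (2 × 0.4).

shell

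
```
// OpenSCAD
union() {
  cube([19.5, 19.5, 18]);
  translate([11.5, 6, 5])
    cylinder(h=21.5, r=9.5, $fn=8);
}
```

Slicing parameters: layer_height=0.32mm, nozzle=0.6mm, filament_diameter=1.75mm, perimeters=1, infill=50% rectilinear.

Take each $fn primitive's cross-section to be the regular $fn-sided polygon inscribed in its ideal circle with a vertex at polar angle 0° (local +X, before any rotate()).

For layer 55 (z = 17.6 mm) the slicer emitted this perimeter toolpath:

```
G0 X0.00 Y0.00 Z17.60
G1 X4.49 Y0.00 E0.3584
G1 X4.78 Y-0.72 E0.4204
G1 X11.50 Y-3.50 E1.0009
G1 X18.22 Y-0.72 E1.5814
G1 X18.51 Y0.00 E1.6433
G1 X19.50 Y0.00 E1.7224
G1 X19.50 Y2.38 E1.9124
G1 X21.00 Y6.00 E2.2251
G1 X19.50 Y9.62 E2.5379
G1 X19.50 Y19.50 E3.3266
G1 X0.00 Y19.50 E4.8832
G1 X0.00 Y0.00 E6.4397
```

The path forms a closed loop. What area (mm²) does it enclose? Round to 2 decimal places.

414.25 mm²

Apply the shoelace formula to the sequence of (X, Y) vertices; enclosed area = 414.25 mm².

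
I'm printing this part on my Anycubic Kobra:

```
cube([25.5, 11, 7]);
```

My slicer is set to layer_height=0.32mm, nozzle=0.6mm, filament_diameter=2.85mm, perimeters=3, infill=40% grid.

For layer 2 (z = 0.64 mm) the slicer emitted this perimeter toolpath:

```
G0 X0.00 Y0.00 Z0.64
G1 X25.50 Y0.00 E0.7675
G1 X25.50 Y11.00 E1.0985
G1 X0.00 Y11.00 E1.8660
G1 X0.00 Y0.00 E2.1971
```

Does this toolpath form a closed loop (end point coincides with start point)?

Start point (G0): (0.00, 0.00). End point (last G1): the path returns to the start — closed.

yes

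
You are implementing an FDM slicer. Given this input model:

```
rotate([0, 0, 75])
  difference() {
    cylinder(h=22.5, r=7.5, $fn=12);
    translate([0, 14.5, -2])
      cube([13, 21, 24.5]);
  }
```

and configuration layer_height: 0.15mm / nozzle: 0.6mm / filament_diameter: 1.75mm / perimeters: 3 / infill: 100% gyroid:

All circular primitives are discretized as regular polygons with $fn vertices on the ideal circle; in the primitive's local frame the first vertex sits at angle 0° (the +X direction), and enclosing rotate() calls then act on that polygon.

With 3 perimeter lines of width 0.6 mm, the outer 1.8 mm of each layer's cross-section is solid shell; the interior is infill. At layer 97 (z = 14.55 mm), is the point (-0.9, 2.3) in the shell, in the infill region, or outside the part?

At z = 14.55 mm: the cylinder: section is a regular 12-gon, circumradius r=7.5; the cube at (0, 14.5) (footprint 13×21) is included at this height; Taking the first minus the rest: starting from the r=7.5 cylinder, the 13×21 cube at (0, 14.5) misses the remaining region (no effect) — 1 connected region; (whole slice rotated 75° about Z — lengths, areas and connectivity unchanged). Overall, the cross-section is a single solid region. Undo the 75° rotation: the query point maps to (1.989, 1.465) in the un-rotated model frame. The nearest boundary edge runs (3.75, 6.50)→(6.50, 3.75); distance from the point to it = 4.80 mm. The point is inside the cross-section and 4.80 mm from the nearest boundary — more than the 1.8 mm shell width (3 × 0.6), so it's in the infill interior.

infill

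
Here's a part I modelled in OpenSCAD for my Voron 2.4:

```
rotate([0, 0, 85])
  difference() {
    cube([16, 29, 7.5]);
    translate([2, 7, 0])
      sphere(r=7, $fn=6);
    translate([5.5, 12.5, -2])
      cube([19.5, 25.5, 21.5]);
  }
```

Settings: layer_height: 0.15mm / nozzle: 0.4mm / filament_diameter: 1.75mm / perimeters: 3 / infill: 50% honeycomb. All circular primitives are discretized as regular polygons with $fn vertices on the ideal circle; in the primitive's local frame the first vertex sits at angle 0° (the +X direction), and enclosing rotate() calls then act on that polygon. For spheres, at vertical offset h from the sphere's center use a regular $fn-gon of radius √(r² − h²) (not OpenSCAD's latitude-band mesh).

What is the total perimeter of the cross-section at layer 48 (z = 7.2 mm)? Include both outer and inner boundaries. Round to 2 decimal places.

At z = 7.2 mm: the cube is present — its section is the full 16×29 rectangle (perimeter 90.00 mm); the sphere at (2, 7) does not reach this height (|z−center|=7.200 > r=7); the cube at (5.5, 12.5) is present — its section is the full 19.5×25.5 rectangle (perimeter 90.00 mm); After the difference (first − rest): starting from the 16×29 cube, the 19.5×25.5 cube at (5.5, 12.5) partially overlaps it — only the 173.25 mm² overlap (of its 497.25 mm²) is removed, clipping the outline — boundary = 90.00 mm; (whole slice rotated 85° about Z — lengths, areas and connectivity unchanged). Overall, the cross-section is a single solid region. Total boundary length (outer) = 90.00 mm.

90.00 mm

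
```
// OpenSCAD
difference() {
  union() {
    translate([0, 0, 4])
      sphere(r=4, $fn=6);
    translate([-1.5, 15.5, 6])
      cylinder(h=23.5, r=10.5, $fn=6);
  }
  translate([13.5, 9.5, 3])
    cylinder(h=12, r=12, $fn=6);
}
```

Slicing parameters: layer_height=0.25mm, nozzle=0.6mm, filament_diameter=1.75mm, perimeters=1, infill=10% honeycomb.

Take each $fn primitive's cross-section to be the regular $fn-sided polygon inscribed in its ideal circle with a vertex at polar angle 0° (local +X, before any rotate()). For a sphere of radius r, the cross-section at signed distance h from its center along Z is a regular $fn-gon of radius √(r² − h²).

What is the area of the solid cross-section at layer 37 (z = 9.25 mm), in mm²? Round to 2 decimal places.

At z = 9.25 mm: the sphere is absent (|z−center|=5.250 > r=4); the r=10.5 cylinder at (-1.5, 15.5) contributes a regular 6-gon of circumradius 10.5 (area = (6/2)·10.500²·sin(360°/6) = 286.44 mm²); Merging all regions: only the r=10.5 cylinder at (-1.5, 15.5) is present, so the union is just that shape — area = 286.44 mm²; the cylinder at (13.5, 9.5): section is a regular 6-gon, circumradius r=12 (area = (6/2)·12.000²·sin(360°/6) = 374.12 mm²); Taking the first minus the rest: starting from the result so far (286.44 mm²), the r=12 cylinder at (13.5, 9.5) partially overlaps it — only the 38.23 mm² overlap (of its 374.12 mm²) is removed, clipping the outline — area = 248.21 mm². Overall, the cross-section is a single solid region. Net area = 248.21 mm².

248.21 mm²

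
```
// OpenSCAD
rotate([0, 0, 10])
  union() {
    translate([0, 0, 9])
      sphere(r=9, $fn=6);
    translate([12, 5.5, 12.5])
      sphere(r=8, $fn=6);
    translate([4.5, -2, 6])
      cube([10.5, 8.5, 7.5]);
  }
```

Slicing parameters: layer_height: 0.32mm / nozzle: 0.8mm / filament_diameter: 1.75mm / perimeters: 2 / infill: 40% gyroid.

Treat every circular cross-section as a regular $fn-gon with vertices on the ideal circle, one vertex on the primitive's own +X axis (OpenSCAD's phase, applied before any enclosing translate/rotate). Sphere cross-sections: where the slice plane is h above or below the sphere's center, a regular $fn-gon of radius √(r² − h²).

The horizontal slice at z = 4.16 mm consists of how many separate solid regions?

1

At z = 4.16 mm: the sphere: section is a regular 6-gon, circumradius = √(r²−h²) = √(9²−4.84²) = 7.588; the sphere at (12, 5.5) does not reach this height (|z−center|=8.340 > r=8); the cube at (4.5, -2) does not reach this height (z outside [6, 13.5]); Taking the union: only the r=9 sphere is present, so the union is just that shape — 1 connected region; (whole slice rotated 10° about Z — lengths, areas and connectivity unchanged). The result has 1 disconnected region.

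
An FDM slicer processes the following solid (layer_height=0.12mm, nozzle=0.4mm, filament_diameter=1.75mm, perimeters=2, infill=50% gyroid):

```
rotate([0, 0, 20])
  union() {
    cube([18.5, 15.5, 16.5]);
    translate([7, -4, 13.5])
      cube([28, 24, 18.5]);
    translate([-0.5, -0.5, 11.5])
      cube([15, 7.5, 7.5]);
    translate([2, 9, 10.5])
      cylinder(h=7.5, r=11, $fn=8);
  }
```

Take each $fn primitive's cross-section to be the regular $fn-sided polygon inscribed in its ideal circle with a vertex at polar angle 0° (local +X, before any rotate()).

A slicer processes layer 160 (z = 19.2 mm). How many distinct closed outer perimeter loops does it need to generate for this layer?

At z = 19.2 mm: the cube is absent (z outside [0, 16.5]); the cube at (7, -4) is present — its section is the full 28×24 rectangle; the cube at (-0.5, -0.5) does not reach this height (z outside [11.5, 19]); the cylinder at (2, 9) is not intersected at this z (z outside [10.5, 18]); Combining (union): only the 28×24 cube at (7, -4) is present, so the union is just that shape — 1 connected region; (whole slice rotated 20° about Z — lengths, areas and connectivity unchanged). The result has 1 disconnected region.

1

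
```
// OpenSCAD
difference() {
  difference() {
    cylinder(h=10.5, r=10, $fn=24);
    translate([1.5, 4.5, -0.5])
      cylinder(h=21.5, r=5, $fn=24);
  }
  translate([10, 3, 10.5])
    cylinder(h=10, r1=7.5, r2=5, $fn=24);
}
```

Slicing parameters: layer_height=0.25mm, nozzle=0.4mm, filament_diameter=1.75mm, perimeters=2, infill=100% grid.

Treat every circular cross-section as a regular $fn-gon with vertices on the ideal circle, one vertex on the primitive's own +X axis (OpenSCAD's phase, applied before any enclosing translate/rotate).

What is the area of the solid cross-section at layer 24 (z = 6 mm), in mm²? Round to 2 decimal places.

232.94 mm²

At z = 6 mm: the cylinder: section is a regular 24-gon, circumradius r=10 (area = (24/2)·10.000²·sin(360°/24) = 310.58 mm²); the r=5 cylinder at (1.5, 4.5) gives a regular 24-gon of circumradius 5 (constant along its height) (area = (24/2)·5.000²·sin(360°/24) = 77.65 mm²); Subtracting the remaining from the first: starting from the r=10 cylinder (310.58 mm²), the r=5 cylinder at (1.5, 4.5) lies wholly inside it (removes its full 77.65 mm² and its 31.33 mm outline becomes a hole wall) — area = 232.94 mm²; the cone at (10, 3) does not reach this height (z outside [10.5, 20.5]); After the difference (first − rest): none of the subtracted shapes is present at this height, so the result so far is unchanged — area = 232.94 mm². Overall, the cross-section is one region with 1 hole. Net area = 232.94 mm².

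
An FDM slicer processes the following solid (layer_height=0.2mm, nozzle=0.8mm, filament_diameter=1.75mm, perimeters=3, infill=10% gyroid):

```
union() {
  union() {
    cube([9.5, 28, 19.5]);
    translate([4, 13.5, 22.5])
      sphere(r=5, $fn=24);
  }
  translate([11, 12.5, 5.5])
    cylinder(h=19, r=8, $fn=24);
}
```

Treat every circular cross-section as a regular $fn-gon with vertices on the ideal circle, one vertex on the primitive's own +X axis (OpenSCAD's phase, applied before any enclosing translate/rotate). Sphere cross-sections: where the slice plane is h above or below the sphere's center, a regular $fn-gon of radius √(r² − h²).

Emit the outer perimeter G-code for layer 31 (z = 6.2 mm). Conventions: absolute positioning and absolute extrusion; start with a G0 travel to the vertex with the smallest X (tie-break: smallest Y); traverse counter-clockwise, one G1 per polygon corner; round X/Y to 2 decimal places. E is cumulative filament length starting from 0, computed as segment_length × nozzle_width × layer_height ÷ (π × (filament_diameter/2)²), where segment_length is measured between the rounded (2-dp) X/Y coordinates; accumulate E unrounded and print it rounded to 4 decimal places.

At z = 6.2 mm: the cube is present — its section is the full 9.5×28 rectangle; the sphere at (4, 13.5) does not reach this height (|z−center|=16.300 > r=5); Taking the union: only the 9.5×28 cube is present, so the union is just that shape — 1 connected region; the r=8 cylinder at (11, 12.5) contributes a regular 24-gon of circumradius 8; Merging all regions: the regions partially overlap (shared area 75.68 mm²), so overlapping operands fuse into one piece — 1 connected region. The outline is a single polygon with 19 vertices. Extrusion per mm of travel: 0.8 × 0.2 / (π × 0.875²) = 0.066520. Accumulating E over each segment gives final E = 5.8201.

G0 X0.00 Y0.00 Z6.20
G1 X9.50 Y0.00 E0.6319
G1 X9.50 Y4.70 E0.9446
G1 X11.00 Y4.50 E1.0453
G1 X13.07 Y4.77 E1.1841
G1 X15.00 Y5.57 E1.3231
G1 X16.66 Y6.84 E1.4621
G1 X17.93 Y8.50 E1.6012
G1 X18.73 Y10.43 E1.7401
G1 X19.00 Y12.50 E1.8790
G1 X18.73 Y14.57 E2.0179
G1 X17.93 Y16.50 E2.1568
G1 X16.66 Y18.16 E2.2959
G1 X15.00 Y19.43 E2.4349
G1 X13.07 Y20.23 E2.5739
G1 X11.00 Y20.50 E2.7127
G1 X9.50 Y20.30 E2.8134
G1 X9.50 Y28.00 E3.3256
G1 X0.00 Y28.00 E3.9576
G1 X0.00 Y0.00 E5.8201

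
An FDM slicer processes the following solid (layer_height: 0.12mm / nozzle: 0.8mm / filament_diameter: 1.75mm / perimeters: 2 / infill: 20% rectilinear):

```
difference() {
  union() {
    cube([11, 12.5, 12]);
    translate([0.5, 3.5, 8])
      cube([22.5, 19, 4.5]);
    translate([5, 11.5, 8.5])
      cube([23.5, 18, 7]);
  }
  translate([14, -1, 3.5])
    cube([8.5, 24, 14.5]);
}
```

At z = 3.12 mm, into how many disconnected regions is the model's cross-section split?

1

At z = 3.12 mm: the cube (footprint 11×12.5) is included at this height; the cube at (0.5, 3.5) does not reach this height (z outside [8, 12.5]); the cube at (5, 11.5) is not intersected at this z (z outside [8.5, 15.5]); Combining (union): only the 11×12.5 cube is present, so the union is just that shape — 1 connected region; the cube at (14, -1) is not intersected at this z (z outside [3.5, 18]); Taking the first minus the rest: none of the subtracted shapes is present at this height, so the result so far is unchanged — 1 connected region. The result has 1 disconnected region.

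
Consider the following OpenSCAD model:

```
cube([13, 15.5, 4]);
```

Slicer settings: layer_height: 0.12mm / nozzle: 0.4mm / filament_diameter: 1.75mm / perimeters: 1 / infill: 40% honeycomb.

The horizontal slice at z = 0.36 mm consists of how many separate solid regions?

At z = 0.36 mm: the 13×15.5 cube contributes its full rectangle. The result has 1 disconnected region.

1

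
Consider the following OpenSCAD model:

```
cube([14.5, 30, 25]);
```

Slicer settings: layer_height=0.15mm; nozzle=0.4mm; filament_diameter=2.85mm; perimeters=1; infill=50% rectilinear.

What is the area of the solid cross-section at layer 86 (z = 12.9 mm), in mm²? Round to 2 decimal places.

435.00 mm²

At z = 12.9 mm: the cube is present — its section is the full 14.5×30 rectangle (area 435.00 mm²). Overall, the cross-section is a single solid region. Net area = 435.00 mm².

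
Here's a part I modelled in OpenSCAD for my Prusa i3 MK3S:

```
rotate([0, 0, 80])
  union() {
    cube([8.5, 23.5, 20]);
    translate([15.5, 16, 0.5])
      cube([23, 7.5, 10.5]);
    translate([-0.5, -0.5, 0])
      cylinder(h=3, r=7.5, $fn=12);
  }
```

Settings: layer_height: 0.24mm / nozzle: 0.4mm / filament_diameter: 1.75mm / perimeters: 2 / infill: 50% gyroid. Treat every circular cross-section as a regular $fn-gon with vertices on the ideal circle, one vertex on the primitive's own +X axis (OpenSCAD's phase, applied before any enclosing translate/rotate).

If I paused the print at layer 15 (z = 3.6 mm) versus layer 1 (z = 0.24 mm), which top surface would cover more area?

layer 15 (z = 3.6 mm)

Layer 15 (z = 3.6): the cube (footprint 8.5×23.5) is included at this height (area 199.75 mm²); the cube at (15.5, 16) (footprint 23×7.5) is included at this height (area 172.50 mm²); the cylinder at (-0.5, -0.5) is not intersected at this z (z outside [0, 3]); Merging all regions: the 2 present regions are separate (no shared area or edge), so areas and boundary lengths simply add and each stays a separate island — area = 372.25 mm²; (whole slice rotated 80° about Z — lengths, areas and connectivity unchanged). So its area = 372.25 mm². Layer 1 (z = 0.24): the cube is present — its section is the full 8.5×23.5 rectangle (area 199.75 mm²); the cube at (15.5, 16) does not reach this height (z outside [0.5, 11]); the r=7.5 cylinder at (-0.5, -0.5) gives a regular 12-gon of circumradius 7.5 (constant along its height) (area = (12/2)·7.500²·sin(360°/12) = 168.75 mm²); Merging all regions: the regions partially overlap — summed areas 368.50 mm² minus the doubly-counted overlap 35.00 mm² gives 333.50 mm² — area = 333.50 mm²; (whole slice rotated 80° about Z — lengths, areas and connectivity unchanged). So its area = 333.50 mm². Layer 15 is larger (372.25 vs 333.50 mm²).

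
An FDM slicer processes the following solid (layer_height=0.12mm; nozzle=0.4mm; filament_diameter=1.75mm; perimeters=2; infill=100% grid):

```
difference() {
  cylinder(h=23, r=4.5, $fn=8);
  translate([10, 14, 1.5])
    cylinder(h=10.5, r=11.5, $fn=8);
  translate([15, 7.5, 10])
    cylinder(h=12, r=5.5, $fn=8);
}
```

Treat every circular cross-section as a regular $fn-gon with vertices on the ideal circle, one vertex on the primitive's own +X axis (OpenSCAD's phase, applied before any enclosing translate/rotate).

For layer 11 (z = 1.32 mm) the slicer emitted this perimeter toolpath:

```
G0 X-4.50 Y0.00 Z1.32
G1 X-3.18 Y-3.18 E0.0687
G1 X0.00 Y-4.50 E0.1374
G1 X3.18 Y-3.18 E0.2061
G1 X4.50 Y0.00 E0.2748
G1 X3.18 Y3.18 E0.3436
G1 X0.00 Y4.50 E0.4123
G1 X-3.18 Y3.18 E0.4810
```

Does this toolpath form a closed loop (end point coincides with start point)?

no

Start point (G0): (-4.50, 0.00). End point (last G1): the path does not return to the start — open.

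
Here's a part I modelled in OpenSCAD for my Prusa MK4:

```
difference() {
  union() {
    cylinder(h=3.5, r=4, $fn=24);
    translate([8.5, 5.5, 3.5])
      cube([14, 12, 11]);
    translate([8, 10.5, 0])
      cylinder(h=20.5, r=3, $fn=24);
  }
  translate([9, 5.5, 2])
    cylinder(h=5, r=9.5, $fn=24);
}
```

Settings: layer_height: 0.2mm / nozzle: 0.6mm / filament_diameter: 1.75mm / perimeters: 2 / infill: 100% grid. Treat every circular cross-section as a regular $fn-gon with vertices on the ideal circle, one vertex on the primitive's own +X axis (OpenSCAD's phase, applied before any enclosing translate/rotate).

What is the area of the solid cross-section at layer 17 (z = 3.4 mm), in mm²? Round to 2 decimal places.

At z = 3.4 mm: the r=4 cylinder gives a regular 24-gon of circumradius 4 (constant along its height) (area = (24/2)·4.000²·sin(360°/24) = 49.69 mm²); the cube at (8.5, 5.5) is not intersected at this z (z outside [3.5, 14.5]); the r=3 cylinder at (8, 10.5) gives a regular 24-gon of circumradius 3 (constant along its height) (area = (24/2)·3.000²·sin(360°/24) = 27.95 mm²); Merging all regions: the 2 present regions are separate (no shared area or edge), so areas and boundary lengths simply add and each stays a separate island — area = 77.65 mm²; the r=9.5 cylinder at (9, 5.5) contributes a regular 24-gon of circumradius 9.5 (area = (24/2)·9.500²·sin(360°/24) = 280.30 mm²); Taking the first minus the rest: starting from the result so far (77.65 mm²), the r=9.5 cylinder at (9, 5.5) partially overlaps it — only the 42.34 mm² overlap (of its 280.30 mm²) is removed, clipping the outline — area = 35.31 mm². Overall, the cross-section is a single solid region. Net area = 35.31 mm².

35.31 mm²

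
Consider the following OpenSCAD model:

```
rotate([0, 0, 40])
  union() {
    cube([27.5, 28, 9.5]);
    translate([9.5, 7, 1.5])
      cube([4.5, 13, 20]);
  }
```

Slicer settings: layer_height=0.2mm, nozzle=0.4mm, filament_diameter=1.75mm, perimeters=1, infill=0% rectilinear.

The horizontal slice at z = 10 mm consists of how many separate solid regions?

At z = 10 mm: the cube does not reach this height (z outside [0, 9.5]); the cube at (9.5, 7) is present — its section is the full 4.5×13 rectangle; Merging all regions: only the 4.5×13 cube at (9.5, 7) is present, so the union is just that shape — 1 connected region; (whole slice rotated 40° about Z — lengths, areas and connectivity unchanged). The result has 1 disconnected region.

1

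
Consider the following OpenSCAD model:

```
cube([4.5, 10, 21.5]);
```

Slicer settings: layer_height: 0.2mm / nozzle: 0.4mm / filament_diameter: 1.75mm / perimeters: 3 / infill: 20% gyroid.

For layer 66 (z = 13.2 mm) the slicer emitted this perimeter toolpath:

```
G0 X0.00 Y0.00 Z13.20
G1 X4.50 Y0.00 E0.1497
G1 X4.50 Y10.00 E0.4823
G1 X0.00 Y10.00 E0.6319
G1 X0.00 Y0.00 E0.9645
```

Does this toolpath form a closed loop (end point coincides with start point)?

yes

Start point (G0): (0.00, 0.00). End point (last G1): the path returns to the start — closed.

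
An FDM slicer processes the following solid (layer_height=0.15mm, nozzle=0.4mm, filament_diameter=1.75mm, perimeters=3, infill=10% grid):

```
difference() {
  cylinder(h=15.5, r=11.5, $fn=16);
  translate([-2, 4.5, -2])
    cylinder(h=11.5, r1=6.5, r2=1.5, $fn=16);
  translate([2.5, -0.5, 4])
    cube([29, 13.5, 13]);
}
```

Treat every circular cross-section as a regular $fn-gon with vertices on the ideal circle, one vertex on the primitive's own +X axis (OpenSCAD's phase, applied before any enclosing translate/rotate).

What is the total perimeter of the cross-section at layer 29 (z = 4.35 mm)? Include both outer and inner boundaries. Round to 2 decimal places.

99.63 mm

At z = 4.35 mm: the r=11.5 cylinder gives a regular 16-gon of circumradius 11.5 (constant along its height) (perimeter = 2·16·11.500·sin(180°/16) = 71.79 mm); the cone at (-2, 4.5): at t=0.552 of its height the radius interpolates to r₁+(r₂−r₁)t = 3.739, giving a regular 16-gon of that circumradius (perimeter = 2·16·3.739·sin(180°/16) = 23.34 mm); the 29×13.5 cube at (2.5, -0.5) contributes its full rectangle (perimeter 85.00 mm); Subtracting the remaining from the first: starting from the r=11.5 cylinder, the cone at (-2, 4.5) lies wholly inside it (removes its full 42.80 mm² and its 23.34 mm outline becomes a hole wall); the 29×13.5 cube at (2.5, -0.5) partially overlaps it — only the 77.57 mm² overlap (of its 391.50 mm²) is removed, clipping the outline — boundary (outer + 1 inner loop) = 99.63 mm. Overall, the cross-section is one region with 1 hole. Total boundary length (outer + inner) = 99.63 mm.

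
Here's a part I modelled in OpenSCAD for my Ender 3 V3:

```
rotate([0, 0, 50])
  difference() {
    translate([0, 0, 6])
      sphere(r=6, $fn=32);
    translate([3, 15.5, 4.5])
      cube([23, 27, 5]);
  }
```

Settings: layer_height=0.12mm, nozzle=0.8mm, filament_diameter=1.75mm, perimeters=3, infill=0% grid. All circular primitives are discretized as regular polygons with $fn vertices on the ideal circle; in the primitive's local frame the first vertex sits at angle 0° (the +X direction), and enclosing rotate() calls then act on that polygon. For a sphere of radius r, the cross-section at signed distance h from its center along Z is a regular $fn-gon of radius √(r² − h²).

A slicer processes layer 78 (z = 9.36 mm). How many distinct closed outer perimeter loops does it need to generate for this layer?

At z = 9.36 mm: the r=6 sphere slices to a regular 32-gon of circumradius 4.971 (√(r²−h²) with h=3.36 from center); the cube at (3, 15.5) is present — its section is the full 23×27 rectangle; Taking the first minus the rest: starting from the r=6 sphere, the 23×27 cube at (3, 15.5) misses the remaining region (no effect) — 1 connected region; (rotated 50° about Z; rotation is an isometry so areas/perimeters/island counts are preserved). The result has 1 disconnected region.

1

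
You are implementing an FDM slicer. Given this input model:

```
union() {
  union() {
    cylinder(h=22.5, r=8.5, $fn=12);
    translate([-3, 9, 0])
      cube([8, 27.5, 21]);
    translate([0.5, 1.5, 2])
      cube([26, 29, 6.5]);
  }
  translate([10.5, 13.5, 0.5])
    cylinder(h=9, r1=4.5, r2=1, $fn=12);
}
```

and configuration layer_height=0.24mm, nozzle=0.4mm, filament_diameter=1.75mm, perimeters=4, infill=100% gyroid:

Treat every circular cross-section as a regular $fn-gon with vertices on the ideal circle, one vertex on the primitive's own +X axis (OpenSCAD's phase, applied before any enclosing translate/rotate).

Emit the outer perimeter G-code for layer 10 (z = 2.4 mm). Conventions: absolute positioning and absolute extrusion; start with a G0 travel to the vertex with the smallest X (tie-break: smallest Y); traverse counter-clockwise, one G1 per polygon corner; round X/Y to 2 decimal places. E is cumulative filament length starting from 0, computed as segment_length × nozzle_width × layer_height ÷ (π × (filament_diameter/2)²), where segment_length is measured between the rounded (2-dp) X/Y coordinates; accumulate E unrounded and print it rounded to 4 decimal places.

G0 X-8.50 Y0.00 Z2.40
G1 X-7.36 Y-4.25 E0.1756
G1 X-4.25 Y-7.36 E0.3512
G1 X0.00 Y-8.50 E0.5268
G1 X4.25 Y-7.36 E0.7024
G1 X7.36 Y-4.25 E0.8780
G1 X8.50 Y0.00 E1.0536
G1 X8.10 Y1.50 E1.1155
G1 X26.50 Y1.50 E1.8499
G1 X26.50 Y30.50 E3.0074
G1 X5.00 Y30.50 E3.8655
G1 X5.00 Y36.50 E4.1050
G1 X-3.00 Y36.50 E4.4243
G1 X-3.00 Y9.00 E5.5218
G1 X0.50 Y9.00 E5.6615
G1 X0.50 Y8.37 E5.6867
G1 X0.00 Y8.50 E5.7073
G1 X-4.25 Y7.36 E5.8829
G1 X-7.36 Y4.25 E6.0585
G1 X-8.50 Y0.00 E6.2341

At z = 2.4 mm: the r=8.5 cylinder gives a regular 12-gon of circumradius 8.5 (constant along its height); the 8×27.5 cube at (-3, 9) contributes its full rectangle; the cube at (0.5, 1.5) is present — its section is the full 26×29 rectangle; Merging all regions: the regions partially overlap (shared area 135.02 mm²), so overlapping operands fuse into one piece — 1 connected region; the cone at (10.5, 13.5) contributes a regular 12-gon of circumradius 3.761 (interpolated between r1=4.5 and r2=1 at t=0.211); Merging all regions: the cone at (10.5, 13.5) lies entirely inside the result so far, so the union is just the result so far — 1 connected region. The outline is a single polygon with 19 vertices. Extrusion per mm of travel: 0.4 × 0.24 / (π × 0.875²) = 0.039912. Accumulating E over each segment gives final E = 6.2341.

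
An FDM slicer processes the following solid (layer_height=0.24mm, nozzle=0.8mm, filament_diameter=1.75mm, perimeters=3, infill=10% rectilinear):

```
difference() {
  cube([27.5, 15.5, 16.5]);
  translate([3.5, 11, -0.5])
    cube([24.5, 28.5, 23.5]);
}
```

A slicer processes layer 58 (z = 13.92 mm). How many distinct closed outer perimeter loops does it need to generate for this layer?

At z = 13.92 mm: the 27.5×15.5 cube contributes its full rectangle; the 24.5×28.5 cube at (3.5, 11) contributes its full rectangle; Taking the first minus the rest: starting from the 27.5×15.5 cube, the 24.5×28.5 cube at (3.5, 11) partially overlaps it — only the 108.00 mm² overlap (of its 698.25 mm²) is removed, clipping the outline — 1 connected region. The result has 1 disconnected region.

1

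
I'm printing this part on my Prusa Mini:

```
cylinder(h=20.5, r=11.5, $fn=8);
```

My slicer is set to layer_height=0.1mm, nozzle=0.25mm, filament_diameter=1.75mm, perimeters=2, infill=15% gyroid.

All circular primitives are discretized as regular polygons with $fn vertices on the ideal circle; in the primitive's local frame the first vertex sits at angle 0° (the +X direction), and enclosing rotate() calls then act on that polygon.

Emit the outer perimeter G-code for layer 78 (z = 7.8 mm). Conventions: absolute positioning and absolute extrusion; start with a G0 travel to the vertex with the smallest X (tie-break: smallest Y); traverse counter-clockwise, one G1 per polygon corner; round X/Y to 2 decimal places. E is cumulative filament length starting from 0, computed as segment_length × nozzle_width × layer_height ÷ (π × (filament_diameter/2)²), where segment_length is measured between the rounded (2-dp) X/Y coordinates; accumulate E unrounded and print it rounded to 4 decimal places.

At z = 7.8 mm: the r=11.5 cylinder gives a regular 8-gon of circumradius 11.5 (constant along its height). The outline is a single polygon with 8 vertices. Extrusion per mm of travel: 0.25 × 0.1 / (π × 0.875²) = 0.010394. Accumulating E over each segment gives final E = 0.7318.

G0 X-11.50 Y0.00 Z7.80
G1 X-8.13 Y-8.13 E0.0915
G1 X0.00 Y-11.50 E0.1829
G1 X8.13 Y-8.13 E0.2744
G1 X11.50 Y0.00 E0.3659
G1 X8.13 Y8.13 E0.4574
G1 X0.00 Y11.50 E0.5488
G1 X-8.13 Y8.13 E0.6403
G1 X-11.50 Y0.00 E0.7318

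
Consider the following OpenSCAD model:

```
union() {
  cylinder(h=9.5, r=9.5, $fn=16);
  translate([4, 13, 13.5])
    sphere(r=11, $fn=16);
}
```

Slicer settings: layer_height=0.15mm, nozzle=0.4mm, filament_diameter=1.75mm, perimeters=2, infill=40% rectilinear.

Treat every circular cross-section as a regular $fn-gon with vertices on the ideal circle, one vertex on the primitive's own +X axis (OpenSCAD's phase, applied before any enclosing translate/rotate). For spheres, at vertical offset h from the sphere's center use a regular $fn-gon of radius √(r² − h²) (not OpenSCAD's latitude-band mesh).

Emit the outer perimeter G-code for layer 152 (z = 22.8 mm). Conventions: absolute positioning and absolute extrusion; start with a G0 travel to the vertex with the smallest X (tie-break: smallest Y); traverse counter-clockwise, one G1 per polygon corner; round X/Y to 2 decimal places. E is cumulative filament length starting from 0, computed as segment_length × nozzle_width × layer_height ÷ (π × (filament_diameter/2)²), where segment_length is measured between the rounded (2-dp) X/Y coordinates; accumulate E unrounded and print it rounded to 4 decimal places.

G0 X-1.87 Y13.00 Z22.80
G1 X-1.43 Y10.75 E0.0572
G1 X-0.15 Y8.85 E0.1143
G1 X1.75 Y7.57 E0.1715
G1 X4.00 Y7.13 E0.2287
G1 X6.25 Y7.57 E0.2859
G1 X8.15 Y8.85 E0.3430
G1 X9.43 Y10.75 E0.4002
G1 X9.87 Y13.00 E0.4573
G1 X9.43 Y15.25 E0.5145
G1 X8.15 Y17.15 E0.5717
G1 X6.25 Y18.43 E0.6288
G1 X4.00 Y18.87 E0.6860
G1 X1.75 Y18.43 E0.7432
G1 X-0.15 Y17.15 E0.8004
G1 X-1.43 Y15.25 E0.8575
G1 X-1.87 Y13.00 E0.9147

At z = 22.8 mm: the cylinder is absent (z outside [0, 9.5]); the r=11 sphere at (4, 13) slices to a regular 16-gon of circumradius 5.875 (√(r²−h²) with h=9.3 from center); Merging all regions: only the r=11 sphere at (4, 13) is present, so the union is just that shape — 1 connected region. The outline is a single polygon with 16 vertices. Extrusion per mm of travel: 0.4 × 0.15 / (π × 0.875²) = 0.024945. Accumulating E over each segment gives final E = 0.9147.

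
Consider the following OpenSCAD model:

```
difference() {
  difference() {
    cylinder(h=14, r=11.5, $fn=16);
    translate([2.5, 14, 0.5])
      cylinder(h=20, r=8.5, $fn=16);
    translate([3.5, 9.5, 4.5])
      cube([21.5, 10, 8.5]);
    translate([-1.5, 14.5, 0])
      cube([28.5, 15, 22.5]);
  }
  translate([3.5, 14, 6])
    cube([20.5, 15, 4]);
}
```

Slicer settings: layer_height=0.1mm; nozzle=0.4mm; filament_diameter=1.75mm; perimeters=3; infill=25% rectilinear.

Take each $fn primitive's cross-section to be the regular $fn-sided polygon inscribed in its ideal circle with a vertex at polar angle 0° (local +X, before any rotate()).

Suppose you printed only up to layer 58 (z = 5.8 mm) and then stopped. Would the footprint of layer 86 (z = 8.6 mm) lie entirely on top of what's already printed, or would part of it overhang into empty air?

entirely on top

Compare the two slices. At z = 5.8: the r=11.5 cylinder contributes a regular 16-gon of circumradius 11.5 (area = (16/2)·11.500²·sin(360°/16) = 404.88 mm²); the cylinder at (2.5, 14): section is a regular 16-gon, circumradius r=8.5 (area = (16/2)·8.500²·sin(360°/16) = 221.19 mm²); the cube at (3.5, 9.5) (footprint 21.5×10) is included at this height (area 215.00 mm²); the 28.5×15 cube at (-1.5, 14.5) contributes its full rectangle (area 427.50 mm²); Taking the first minus the rest: starting from the r=11.5 cylinder (404.88 mm²), the r=8.5 cylinder at (2.5, 14) partially overlaps it — only the 51.19 mm² overlap (of its 221.19 mm²) is removed, clipping the outline; the 21.5×10 cube at (3.5, 9.5) misses the remaining region (no effect); the 28.5×15 cube at (-1.5, 14.5) misses the remaining region (no effect) — area = 353.69 mm²; the cube at (3.5, 14) does not reach this height (z outside [6, 10]); Subtracting the remaining from the first: none of the subtracted shapes is present at this height, so the result so far is unchanged — area = 353.69 mm². At z = 8.6: the r=11.5 cylinder gives a regular 16-gon of circumradius 11.5 (constant along its height) (area = (16/2)·11.500²·sin(360°/16) = 404.88 mm²); the r=8.5 cylinder at (2.5, 14) gives a regular 16-gon of circumradius 8.5 (constant along its height) (area = (16/2)·8.500²·sin(360°/16) = 221.19 mm²); the cube at (3.5, 9.5) is present — its section is the full 21.5×10 rectangle (area 215.00 mm²); the 28.5×15 cube at (-1.5, 14.5) contributes its full rectangle (area 427.50 mm²); After the difference (first − rest): starting from the r=11.5 cylinder (404.88 mm²), the r=8.5 cylinder at (2.5, 14) partially overlaps it — only the 51.19 mm² overlap (of its 221.19 mm²) is removed, clipping the outline; the 21.5×10 cube at (3.5, 9.5) misses the remaining region (no effect); the 28.5×15 cube at (-1.5, 14.5) misses the remaining region (no effect) — area = 353.69 mm²; the cube at (3.5, 14) (footprint 20.5×15) is included at this height (area 307.50 mm²); Taking the first minus the rest: starting from the result so far (353.69 mm²), the 20.5×15 cube at (3.5, 14) misses the remaining region (no effect) — area = 353.69 mm². Checking containment: the cross-section at z = 8.6 is a subset of the cross-section at z = 5.8.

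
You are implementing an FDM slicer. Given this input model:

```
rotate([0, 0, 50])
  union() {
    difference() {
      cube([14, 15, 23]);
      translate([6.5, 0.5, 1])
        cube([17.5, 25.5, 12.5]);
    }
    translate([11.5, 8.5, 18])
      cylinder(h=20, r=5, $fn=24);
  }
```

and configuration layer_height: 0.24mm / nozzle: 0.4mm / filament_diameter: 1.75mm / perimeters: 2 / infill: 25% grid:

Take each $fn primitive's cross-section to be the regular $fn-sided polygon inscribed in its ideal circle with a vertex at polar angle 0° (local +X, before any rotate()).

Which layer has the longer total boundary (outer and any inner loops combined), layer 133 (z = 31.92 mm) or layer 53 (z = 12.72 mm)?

Layer 133 (z = 31.92): the cube does not reach this height (z outside [0, 23]); the cube at (6.5, 0.5) does not reach this height (z outside [1, 13.5]); After the difference (first − rest): the first operand is absent here, so nothing remains; the cylinder at (11.5, 8.5): section is a regular 24-gon, circumradius r=5 (perimeter = 2·24·5.000·sin(180°/24) = 31.33 mm); Combining (union): only the r=5 cylinder at (11.5, 8.5) is present, so the union is just that shape — boundary = 31.33 mm; (rotated 50° about Z; rotation is an isometry so areas/perimeters/island counts are preserved). So its perimeter = 31.33 mm. Layer 53 (z = 12.72): the 14×15 cube contributes its full rectangle (perimeter 58.00 mm); the cube at (6.5, 0.5) is present — its section is the full 17.5×25.5 rectangle (perimeter 86.00 mm); Subtracting the remaining from the first: starting from the 14×15 cube, the 17.5×25.5 cube at (6.5, 0.5) partially overlaps it — only the 108.75 mm² overlap (of its 446.25 mm²) is removed, clipping the outline — boundary = 58.00 mm; the cylinder at (11.5, 8.5) does not reach this height (z outside [18, 38]); Combining (union): only that combined region is present, so the union is just that shape — boundary = 58.00 mm; (whole slice rotated 50° about Z — lengths, areas and connectivity unchanged). So its perimeter = 58.00 mm. Layer 53 is larger (58.00 vs 31.33 mm).

layer 53 (z = 12.72 mm)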